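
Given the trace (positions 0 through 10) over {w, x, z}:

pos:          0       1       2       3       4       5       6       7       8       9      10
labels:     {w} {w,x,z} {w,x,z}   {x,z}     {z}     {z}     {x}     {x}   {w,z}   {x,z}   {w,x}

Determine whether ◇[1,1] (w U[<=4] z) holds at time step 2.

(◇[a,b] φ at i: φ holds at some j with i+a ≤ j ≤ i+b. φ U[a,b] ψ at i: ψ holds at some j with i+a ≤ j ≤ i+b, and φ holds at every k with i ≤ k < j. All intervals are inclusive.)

Yes

Check (w U[<=4] z) at each j in [3,3]:
  j=3: holds
Found at j=3 → formula holds.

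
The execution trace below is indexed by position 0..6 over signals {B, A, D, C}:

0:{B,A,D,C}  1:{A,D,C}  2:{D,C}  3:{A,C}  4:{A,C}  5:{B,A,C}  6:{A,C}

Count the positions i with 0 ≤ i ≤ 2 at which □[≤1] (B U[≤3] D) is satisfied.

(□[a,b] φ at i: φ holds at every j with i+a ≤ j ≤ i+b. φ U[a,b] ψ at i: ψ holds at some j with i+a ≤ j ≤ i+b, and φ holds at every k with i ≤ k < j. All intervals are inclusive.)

Evaluate at each i in [0,2]:
  i=0: ✓ (all of [0,1])
  i=1: ✓ (all of [1,2])
  i=2: ✗ (fails at j=3)
Positions where it holds: {0, 1} → 2.

2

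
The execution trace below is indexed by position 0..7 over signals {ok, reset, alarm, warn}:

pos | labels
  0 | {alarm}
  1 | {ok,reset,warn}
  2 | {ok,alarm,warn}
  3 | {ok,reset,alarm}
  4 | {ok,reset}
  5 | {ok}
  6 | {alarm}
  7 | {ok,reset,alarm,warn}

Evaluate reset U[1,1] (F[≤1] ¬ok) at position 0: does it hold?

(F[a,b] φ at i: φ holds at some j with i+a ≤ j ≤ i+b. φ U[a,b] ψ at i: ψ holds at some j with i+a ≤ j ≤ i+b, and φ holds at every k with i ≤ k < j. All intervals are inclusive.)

False

Need some j in [1,1] with F[≤1] ¬ok, and reset at every k in [0,j-1].
  j=1: F[≤1] ¬ok — fails (none in [1,2]).
No j in the window works → until fails.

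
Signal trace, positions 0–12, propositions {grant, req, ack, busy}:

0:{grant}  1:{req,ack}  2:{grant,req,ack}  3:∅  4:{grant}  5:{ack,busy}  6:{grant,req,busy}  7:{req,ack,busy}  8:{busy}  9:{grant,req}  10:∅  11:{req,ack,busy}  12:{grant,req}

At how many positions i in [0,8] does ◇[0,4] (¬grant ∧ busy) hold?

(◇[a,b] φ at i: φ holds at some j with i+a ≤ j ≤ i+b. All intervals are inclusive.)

Evaluate at each i in [0,8]:
  i=0: ✗ (none in [0,4])
  i=1: ✓ (witness j=5)
  i=2: ✓ (witness j=5)
  i=3: ✓ (witness j=5)
  i=4: ✓ (witness j=5)
  i=5: ✓ (witness j=5)
  i=6: ✓ (witness j=7)
  i=7: ✓ (witness j=7)
  i=8: ✓ (witness j=8)
Positions where it holds: {1, 2, 3, 4, 5, 6, 7, 8} → 8.

8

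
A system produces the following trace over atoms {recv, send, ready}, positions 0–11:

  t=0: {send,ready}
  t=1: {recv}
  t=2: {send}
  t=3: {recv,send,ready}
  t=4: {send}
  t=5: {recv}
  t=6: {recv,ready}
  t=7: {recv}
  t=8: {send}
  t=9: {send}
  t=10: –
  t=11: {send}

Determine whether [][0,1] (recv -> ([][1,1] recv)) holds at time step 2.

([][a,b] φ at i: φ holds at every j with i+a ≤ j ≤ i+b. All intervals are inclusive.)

No

Check (recv -> ([][1,1] recv)) at every j in [2,3]:
  j=2: antecedent false → ✓
  j=3: antecedent true; consequent fails at 4 → ✗
Fails at j=3 → formula fails.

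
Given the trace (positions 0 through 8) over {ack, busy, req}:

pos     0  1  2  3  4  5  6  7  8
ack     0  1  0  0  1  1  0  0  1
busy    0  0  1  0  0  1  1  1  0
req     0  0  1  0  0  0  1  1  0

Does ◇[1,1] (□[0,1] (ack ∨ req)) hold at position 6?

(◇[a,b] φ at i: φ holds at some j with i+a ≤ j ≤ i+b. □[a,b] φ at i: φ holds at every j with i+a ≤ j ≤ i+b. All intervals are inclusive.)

True

Check □[0,1] (ack ∨ req) at each j in [7,7]:
  j=7: holds on [7,8]
Found at j=7 → formula holds.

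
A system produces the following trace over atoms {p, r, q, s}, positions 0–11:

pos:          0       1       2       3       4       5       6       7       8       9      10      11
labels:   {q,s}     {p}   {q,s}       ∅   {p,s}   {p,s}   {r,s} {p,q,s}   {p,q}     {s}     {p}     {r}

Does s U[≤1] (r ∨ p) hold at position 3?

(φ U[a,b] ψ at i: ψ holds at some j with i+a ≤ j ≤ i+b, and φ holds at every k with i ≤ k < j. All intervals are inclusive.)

False

Need some j in [3,4] with (r ∨ p), and s at every k in [3,j-1].
  j=3: (r ∨ p) false.
  j=4: (r ∨ p) holds, but s fails at k=3 → not this j.
No j in the window works → until fails.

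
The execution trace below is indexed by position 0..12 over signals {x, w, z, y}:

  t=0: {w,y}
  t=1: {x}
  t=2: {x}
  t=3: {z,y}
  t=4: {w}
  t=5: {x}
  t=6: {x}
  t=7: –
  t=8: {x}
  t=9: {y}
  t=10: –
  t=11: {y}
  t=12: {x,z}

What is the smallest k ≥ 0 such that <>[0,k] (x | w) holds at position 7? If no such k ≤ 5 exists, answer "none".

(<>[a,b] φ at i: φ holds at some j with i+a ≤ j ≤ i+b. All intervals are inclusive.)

Scan j = 7,8,… for (x | w):
  j=7: fails
  j=8: holds
First hit at j=8, so smallest k = 8-7 = 1.

1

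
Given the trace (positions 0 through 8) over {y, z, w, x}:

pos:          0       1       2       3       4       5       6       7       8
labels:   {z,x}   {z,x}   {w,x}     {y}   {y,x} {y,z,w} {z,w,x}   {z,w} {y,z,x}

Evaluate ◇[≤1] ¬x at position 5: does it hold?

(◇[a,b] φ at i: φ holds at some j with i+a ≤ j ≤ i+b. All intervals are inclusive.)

Check ¬x at each j in [5,6]:
  j=5: true
  j=6: false
Found at j=5 → formula holds.

Yes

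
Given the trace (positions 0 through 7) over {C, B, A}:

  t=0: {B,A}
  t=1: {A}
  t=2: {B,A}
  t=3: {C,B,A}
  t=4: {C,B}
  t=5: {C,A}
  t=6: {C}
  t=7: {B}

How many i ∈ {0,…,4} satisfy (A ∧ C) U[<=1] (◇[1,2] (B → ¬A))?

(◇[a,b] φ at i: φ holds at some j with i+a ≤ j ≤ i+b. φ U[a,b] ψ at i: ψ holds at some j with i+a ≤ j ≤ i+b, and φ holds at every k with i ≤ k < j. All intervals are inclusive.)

4

Evaluate at each i in [0,4]:
  i=0: ✓ (rhs at j=0)
  i=1: ✗ (lhs fails at k=1 before rhs at j=2)
  i=2: ✓ (rhs at j=2)
  i=3: ✓ (rhs at j=3)
  i=4: ✓ (rhs at j=4)
Positions where it holds: {0, 2, 3, 4} → 4.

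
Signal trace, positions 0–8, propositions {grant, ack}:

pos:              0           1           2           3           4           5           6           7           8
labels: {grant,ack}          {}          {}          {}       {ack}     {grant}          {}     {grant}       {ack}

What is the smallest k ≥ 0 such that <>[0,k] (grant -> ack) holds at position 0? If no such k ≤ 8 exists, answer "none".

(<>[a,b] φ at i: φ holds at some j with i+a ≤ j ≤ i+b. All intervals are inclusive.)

0

Scan j = 0,1,… for (grant -> ack):
  j=0: holds
First hit at j=0, so smallest k = 0-0 = 0.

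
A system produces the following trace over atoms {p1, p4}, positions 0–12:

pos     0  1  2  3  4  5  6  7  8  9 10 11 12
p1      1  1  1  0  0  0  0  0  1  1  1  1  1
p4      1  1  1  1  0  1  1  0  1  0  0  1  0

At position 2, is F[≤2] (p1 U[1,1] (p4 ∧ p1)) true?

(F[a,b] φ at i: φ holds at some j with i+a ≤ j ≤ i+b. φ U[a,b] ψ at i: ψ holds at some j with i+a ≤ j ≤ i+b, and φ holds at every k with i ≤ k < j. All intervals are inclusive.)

False

Check (p1 U[1,1] (p4 ∧ p1)) at each j in [2,4]:
  j=2: fails
  j=3: fails
  j=4: fails
No position in the window satisfies it → formula fails.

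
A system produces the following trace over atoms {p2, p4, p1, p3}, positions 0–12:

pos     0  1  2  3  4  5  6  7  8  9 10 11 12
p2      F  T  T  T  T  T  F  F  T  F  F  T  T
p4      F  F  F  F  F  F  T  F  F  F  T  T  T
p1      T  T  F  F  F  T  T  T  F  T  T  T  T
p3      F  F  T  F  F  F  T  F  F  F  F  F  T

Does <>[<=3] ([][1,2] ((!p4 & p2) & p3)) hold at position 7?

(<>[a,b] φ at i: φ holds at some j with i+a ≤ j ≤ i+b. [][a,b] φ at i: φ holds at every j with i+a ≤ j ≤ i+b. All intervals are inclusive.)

Check [][1,2] ((!p4 & p2) & p3) at each j in [7,10]:
  j=7: fails at 8
  j=8: fails at 9
  j=9: fails at 10
  j=10: fails at 11
No position in the window satisfies it → formula fails.

False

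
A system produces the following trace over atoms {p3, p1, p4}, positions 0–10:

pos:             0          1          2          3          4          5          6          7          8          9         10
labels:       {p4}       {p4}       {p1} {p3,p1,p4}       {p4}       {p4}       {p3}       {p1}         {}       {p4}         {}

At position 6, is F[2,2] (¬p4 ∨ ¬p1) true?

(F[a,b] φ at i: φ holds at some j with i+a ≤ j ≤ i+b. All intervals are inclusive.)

Yes

Check (¬p4 ∨ ¬p1) at each j in [8,8]:
  j=8: true
Found at j=8 → formula holds.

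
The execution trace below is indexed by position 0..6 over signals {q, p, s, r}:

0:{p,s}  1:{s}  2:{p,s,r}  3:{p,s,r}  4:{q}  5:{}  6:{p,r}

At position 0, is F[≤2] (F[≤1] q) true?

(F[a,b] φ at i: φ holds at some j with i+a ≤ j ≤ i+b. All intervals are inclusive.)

False

Check F[≤1] q at each j in [0,2]:
  j=0: fails (none in [0,1])
  j=1: fails (none in [1,2])
  j=2: fails (none in [2,3])
No position in the window satisfies it → formula fails.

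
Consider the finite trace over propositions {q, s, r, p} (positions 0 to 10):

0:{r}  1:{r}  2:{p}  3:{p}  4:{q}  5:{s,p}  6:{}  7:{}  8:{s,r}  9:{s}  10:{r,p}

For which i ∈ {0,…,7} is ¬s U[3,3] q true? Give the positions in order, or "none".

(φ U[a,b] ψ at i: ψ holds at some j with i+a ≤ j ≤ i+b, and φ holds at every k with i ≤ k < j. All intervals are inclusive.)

Evaluate at each i in [0,7]:
  i=0: ✗ (no rhs in [3,3])
  i=1: ✓ (rhs at j=4; lhs holds on [1,3])
  i=2: ✗ (no rhs in [5,5])
  i=3: ✗ (no rhs in [6,6])
  i=4: ✗ (no rhs in [7,7])
  i=5: ✗ (no rhs in [8,8])
  i=6: ✗ (no rhs in [9,9])
  i=7: ✗ (no rhs in [10,10])

1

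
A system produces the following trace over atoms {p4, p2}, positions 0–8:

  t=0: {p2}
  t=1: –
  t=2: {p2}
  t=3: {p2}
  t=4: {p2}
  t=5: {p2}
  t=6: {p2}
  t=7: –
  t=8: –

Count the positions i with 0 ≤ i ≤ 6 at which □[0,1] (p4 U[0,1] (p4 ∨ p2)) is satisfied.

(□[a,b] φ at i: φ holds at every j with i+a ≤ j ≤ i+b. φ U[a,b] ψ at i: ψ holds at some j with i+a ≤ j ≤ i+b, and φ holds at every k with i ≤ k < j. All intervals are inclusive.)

4

Evaluate at each i in [0,6]:
  i=0: ✗ (fails at j=1)
  i=1: ✗ (fails at j=1)
  i=2: ✓ (all of [2,3])
  i=3: ✓ (all of [3,4])
  i=4: ✓ (all of [4,5])
  i=5: ✓ (all of [5,6])
  i=6: ✗ (fails at j=7)
Positions where it holds: {2, 3, 4, 5} → 4.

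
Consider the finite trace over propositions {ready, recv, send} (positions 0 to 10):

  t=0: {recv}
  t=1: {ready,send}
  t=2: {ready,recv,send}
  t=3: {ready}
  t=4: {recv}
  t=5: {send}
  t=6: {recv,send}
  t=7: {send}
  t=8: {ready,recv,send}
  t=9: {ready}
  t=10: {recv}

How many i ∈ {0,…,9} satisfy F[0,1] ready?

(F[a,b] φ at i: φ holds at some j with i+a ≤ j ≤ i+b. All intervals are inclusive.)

7

Evaluate at each i in [0,9]:
  i=0: ✓ (witness j=1)
  i=1: ✓ (witness j=1)
  i=2: ✓ (witness j=2)
  i=3: ✓ (witness j=3)
  i=4: ✗ (none in [4,5])
  i=5: ✗ (none in [5,6])
  i=6: ✗ (none in [6,7])
  i=7: ✓ (witness j=8)
  i=8: ✓ (witness j=8)
  i=9: ✓ (witness j=9)
Positions where it holds: {0, 1, 2, 3, 7, 8, 9} → 7.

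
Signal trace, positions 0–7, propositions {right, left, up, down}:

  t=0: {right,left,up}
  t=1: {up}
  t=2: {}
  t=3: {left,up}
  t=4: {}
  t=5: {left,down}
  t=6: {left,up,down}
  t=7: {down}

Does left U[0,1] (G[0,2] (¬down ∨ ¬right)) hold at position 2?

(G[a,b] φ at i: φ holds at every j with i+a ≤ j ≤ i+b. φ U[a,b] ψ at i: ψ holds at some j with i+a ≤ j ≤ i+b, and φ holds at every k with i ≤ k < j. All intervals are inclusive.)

Yes

Need some j in [2,3] with G[0,2] (¬down ∨ ¬right), and left at every k in [2,j-1].
  j=2: G[0,2] (¬down ∨ ¬right) holds; no prefix to check → satisfied.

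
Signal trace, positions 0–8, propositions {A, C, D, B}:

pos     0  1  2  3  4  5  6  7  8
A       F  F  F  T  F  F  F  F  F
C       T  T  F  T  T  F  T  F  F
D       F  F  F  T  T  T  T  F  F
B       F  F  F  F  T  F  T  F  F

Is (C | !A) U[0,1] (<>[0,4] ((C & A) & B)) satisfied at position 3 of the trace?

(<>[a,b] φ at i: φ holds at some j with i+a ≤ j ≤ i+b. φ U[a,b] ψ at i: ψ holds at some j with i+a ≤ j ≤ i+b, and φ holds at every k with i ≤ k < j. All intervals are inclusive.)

Need some j in [3,4] with <>[0,4] ((C & A) & B), and (C | !A) at every k in [3,j-1].
  j=3: <>[0,4] ((C & A) & B) — fails (none in [3,7]).
  j=4: <>[0,4] ((C & A) & B) — fails (none in [4,8]).
No j in the window works → until fails.

No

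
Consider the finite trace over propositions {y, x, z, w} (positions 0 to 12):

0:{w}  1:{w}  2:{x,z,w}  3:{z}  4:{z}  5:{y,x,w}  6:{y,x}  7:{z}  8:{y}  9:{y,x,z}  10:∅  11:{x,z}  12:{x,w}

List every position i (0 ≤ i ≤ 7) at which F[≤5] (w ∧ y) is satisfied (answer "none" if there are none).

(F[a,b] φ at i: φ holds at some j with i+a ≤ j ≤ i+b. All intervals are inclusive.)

0, 1, 2, 3, 4, 5

Evaluate at each i in [0,7]:
  i=0: ✓ (witness j=5)
  i=1: ✓ (witness j=5)
  i=2: ✓ (witness j=5)
  i=3: ✓ (witness j=5)
  i=4: ✓ (witness j=5)
  i=5: ✓ (witness j=5)
  i=6: ✗ (none in [6,11])
  i=7: ✗ (none in [7,12])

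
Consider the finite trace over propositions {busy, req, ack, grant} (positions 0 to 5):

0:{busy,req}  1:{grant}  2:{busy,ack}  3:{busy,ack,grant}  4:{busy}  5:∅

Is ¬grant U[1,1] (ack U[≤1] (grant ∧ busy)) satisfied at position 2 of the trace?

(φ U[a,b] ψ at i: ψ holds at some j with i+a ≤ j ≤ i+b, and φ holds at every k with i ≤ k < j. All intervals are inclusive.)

Need some j in [3,3] with (ack U[≤1] (grant ∧ busy)), and ¬grant at every k in [2,j-1].
  j=3: (ack U[≤1] (grant ∧ busy)) holds; ¬grant holds at every k in [2,2] → satisfied.

True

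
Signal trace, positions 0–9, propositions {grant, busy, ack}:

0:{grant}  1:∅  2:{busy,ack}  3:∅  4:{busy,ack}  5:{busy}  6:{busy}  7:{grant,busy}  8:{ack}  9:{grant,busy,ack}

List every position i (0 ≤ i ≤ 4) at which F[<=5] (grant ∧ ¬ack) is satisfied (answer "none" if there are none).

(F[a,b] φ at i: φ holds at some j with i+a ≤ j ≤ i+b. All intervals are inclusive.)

Evaluate at each i in [0,4]:
  i=0: ✓ (witness j=0)
  i=1: ✗ (none in [1,6])
  i=2: ✓ (witness j=7)
  i=3: ✓ (witness j=7)
  i=4: ✓ (witness j=7)

0, 2, 3, 4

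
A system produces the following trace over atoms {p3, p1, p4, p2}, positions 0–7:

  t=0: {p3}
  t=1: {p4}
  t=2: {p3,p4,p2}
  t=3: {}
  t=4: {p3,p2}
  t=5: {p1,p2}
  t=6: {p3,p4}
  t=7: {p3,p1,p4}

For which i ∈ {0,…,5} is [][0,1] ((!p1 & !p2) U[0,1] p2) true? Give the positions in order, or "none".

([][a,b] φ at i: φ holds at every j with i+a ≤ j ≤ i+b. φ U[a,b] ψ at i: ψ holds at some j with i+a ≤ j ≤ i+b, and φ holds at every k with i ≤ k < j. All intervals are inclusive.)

1, 2, 3, 4

Evaluate at each i in [0,5]:
  i=0: ✗ (fails at j=0)
  i=1: ✓ (all of [1,2])
  i=2: ✓ (all of [2,3])
  i=3: ✓ (all of [3,4])
  i=4: ✓ (all of [4,5])
  i=5: ✗ (fails at j=6)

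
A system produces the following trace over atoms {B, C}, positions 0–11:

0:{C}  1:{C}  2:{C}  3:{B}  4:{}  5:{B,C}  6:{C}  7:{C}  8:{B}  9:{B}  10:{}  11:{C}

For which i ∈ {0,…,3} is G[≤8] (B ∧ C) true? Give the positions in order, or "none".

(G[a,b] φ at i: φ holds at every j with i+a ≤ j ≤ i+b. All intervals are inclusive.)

Evaluate at each i in [0,3]:
  i=0: ✗ (fails at j=0)
  i=1: ✗ (fails at j=1)
  i=2: ✗ (fails at j=2)
  i=3: ✗ (fails at j=3)

none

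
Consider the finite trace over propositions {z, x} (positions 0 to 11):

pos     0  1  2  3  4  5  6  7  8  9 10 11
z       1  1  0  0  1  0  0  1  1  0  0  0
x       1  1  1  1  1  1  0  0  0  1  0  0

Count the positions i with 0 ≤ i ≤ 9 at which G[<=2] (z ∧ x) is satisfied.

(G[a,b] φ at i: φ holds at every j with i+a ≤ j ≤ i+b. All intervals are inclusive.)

0

Evaluate at each i in [0,9]:
  i=0: ✗ (fails at j=2)
  i=1: ✗ (fails at j=2)
  i=2: ✗ (fails at j=2)
  i=3: ✗ (fails at j=3)
  i=4: ✗ (fails at j=5)
  i=5: ✗ (fails at j=5)
  i=6: ✗ (fails at j=6)
  i=7: ✗ (fails at j=7)
  i=8: ✗ (fails at j=8)
  i=9: ✗ (fails at j=9)
Positions where it holds: {} → 0.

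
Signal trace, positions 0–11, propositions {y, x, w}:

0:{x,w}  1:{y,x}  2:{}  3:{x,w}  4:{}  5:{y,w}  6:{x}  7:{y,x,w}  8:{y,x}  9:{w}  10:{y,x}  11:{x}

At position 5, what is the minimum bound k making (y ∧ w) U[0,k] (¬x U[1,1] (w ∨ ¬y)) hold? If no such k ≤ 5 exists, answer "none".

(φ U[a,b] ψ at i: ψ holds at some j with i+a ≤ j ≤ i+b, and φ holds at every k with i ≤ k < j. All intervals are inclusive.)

Need earliest j ≥ 5 with (¬x U[1,1] (w ∨ ¬y)), and (y ∧ w) at every k in [5,j-1].
  j=5: rhs holds (empty prefix). k = 0.

0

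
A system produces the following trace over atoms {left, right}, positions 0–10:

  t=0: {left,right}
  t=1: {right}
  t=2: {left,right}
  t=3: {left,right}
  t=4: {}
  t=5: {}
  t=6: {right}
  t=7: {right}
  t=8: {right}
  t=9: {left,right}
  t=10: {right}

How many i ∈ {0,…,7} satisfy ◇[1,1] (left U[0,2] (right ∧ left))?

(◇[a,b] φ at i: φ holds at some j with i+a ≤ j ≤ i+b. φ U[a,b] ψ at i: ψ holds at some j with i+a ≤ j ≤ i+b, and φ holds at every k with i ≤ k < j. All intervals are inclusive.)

2

Evaluate at each i in [0,7]:
  i=0: ✗ (none in [1,1])
  i=1: ✓ (witness j=2)
  i=2: ✓ (witness j=3)
  i=3: ✗ (none in [4,4])
  i=4: ✗ (none in [5,5])
  i=5: ✗ (none in [6,6])
  i=6: ✗ (none in [7,7])
  i=7: ✗ (none in [8,8])
Positions where it holds: {1, 2} → 2.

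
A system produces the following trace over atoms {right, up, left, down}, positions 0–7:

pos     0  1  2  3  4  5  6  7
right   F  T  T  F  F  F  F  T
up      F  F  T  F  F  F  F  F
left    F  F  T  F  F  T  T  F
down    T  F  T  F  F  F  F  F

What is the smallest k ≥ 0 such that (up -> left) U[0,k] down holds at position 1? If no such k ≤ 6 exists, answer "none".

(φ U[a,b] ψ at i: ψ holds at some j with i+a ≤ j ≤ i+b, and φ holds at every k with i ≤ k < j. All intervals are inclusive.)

Need earliest j ≥ 1 with down, and (up -> left) at every k in [1,j-1].
  j=1: rhs fails.
  j=2: rhs holds; lhs holds on [1,1]. k = 1.

1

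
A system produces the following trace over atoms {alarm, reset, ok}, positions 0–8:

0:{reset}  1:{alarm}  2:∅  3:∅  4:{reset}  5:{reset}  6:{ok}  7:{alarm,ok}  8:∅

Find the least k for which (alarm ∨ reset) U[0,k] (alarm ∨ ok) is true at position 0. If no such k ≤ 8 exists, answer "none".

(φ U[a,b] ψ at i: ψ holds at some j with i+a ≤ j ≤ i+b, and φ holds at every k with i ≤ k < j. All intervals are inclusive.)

Need earliest j ≥ 0 with (alarm ∨ ok), and (alarm ∨ reset) at every k in [0,j-1].
  j=0: rhs fails.
  j=1: rhs holds; lhs holds on [0,0]. k = 1.

1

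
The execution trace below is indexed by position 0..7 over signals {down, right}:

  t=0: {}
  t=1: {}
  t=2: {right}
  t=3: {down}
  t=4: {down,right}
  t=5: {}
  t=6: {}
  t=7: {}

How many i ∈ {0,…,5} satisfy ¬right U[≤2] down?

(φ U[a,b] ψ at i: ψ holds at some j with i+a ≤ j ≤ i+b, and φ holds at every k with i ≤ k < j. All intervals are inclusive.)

Evaluate at each i in [0,5]:
  i=0: ✗ (no rhs in [0,2])
  i=1: ✗ (lhs fails at k=2 before rhs at j=3)
  i=2: ✗ (lhs fails at k=2 before rhs at j=3)
  i=3: ✓ (rhs at j=3)
  i=4: ✓ (rhs at j=4)
  i=5: ✗ (no rhs in [5,7])
Positions where it holds: {3, 4} → 2.

2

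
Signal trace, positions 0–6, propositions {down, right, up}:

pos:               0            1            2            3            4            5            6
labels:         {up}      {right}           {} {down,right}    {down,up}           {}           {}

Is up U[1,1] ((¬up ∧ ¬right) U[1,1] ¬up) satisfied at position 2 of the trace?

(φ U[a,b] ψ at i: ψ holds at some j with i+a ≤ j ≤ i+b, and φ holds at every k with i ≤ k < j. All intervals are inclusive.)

False

Need some j in [3,3] with ((¬up ∧ ¬right) U[1,1] ¬up), and up at every k in [2,j-1].
  j=3: ((¬up ∧ ¬right) U[1,1] ¬up) — fails.
No j in the window works → until fails.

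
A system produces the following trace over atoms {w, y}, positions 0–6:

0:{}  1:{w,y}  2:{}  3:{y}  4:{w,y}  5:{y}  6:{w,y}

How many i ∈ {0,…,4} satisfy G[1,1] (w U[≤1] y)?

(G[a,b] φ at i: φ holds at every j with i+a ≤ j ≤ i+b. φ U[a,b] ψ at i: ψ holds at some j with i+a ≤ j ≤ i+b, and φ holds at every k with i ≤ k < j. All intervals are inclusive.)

4

Evaluate at each i in [0,4]:
  i=0: ✓ (all of [1,1])
  i=1: ✗ (fails at j=2)
  i=2: ✓ (all of [3,3])
  i=3: ✓ (all of [4,4])
  i=4: ✓ (all of [5,5])
Positions where it holds: {0, 2, 3, 4} → 4.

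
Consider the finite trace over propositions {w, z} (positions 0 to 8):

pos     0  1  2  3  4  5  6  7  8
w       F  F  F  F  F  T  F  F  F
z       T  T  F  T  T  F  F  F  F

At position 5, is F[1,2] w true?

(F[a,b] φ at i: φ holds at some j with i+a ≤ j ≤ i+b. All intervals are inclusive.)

False

Check w at each j in [6,7]:
  j=6: false
  j=7: false
No position in the window satisfies it → formula fails.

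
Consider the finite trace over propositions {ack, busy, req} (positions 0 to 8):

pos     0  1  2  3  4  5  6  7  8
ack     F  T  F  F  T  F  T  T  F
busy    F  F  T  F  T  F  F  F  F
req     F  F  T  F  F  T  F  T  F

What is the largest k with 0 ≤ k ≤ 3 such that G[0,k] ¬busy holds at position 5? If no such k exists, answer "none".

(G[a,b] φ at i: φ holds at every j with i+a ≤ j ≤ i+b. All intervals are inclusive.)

3

¬busy must hold from j=5 onward; find where it first fails.
  j=5: holds
  j=6: holds
  j=7: holds
  j=8: holds
Holds through j=8; largest k = 3.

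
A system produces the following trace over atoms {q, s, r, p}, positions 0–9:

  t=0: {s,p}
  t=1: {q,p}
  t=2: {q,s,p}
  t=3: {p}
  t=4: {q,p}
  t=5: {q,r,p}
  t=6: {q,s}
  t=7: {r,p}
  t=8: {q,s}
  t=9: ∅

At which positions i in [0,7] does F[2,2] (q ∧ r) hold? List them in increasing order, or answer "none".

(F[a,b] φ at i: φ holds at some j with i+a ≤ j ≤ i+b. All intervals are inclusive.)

Evaluate at each i in [0,7]:
  i=0: ✗ (none in [2,2])
  i=1: ✗ (none in [3,3])
  i=2: ✗ (none in [4,4])
  i=3: ✓ (witness j=5)
  i=4: ✗ (none in [6,6])
  i=5: ✗ (none in [7,7])
  i=6: ✗ (none in [8,8])
  i=7: ✗ (none in [9,9])

3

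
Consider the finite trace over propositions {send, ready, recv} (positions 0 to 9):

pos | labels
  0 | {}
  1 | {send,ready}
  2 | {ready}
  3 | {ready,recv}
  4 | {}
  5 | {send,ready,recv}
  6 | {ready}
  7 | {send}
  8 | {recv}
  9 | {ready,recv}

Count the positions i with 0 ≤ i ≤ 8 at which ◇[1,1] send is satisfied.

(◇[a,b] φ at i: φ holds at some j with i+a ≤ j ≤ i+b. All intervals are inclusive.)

3

Evaluate at each i in [0,8]:
  i=0: ✓ (witness j=1)
  i=1: ✗ (none in [2,2])
  i=2: ✗ (none in [3,3])
  i=3: ✗ (none in [4,4])
  i=4: ✓ (witness j=5)
  i=5: ✗ (none in [6,6])
  i=6: ✓ (witness j=7)
  i=7: ✗ (none in [8,8])
  i=8: ✗ (none in [9,9])
Positions where it holds: {0, 4, 6} → 3.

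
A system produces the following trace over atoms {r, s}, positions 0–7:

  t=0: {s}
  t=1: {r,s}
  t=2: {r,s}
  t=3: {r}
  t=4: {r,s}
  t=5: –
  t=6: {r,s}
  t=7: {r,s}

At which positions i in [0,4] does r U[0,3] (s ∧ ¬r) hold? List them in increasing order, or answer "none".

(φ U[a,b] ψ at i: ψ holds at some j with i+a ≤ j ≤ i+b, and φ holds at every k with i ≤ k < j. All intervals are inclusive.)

Evaluate at each i in [0,4]:
  i=0: ✓ (rhs at j=0)
  i=1: ✗ (no rhs in [1,4])
  i=2: ✗ (no rhs in [2,5])
  i=3: ✗ (no rhs in [3,6])
  i=4: ✗ (no rhs in [4,7])

0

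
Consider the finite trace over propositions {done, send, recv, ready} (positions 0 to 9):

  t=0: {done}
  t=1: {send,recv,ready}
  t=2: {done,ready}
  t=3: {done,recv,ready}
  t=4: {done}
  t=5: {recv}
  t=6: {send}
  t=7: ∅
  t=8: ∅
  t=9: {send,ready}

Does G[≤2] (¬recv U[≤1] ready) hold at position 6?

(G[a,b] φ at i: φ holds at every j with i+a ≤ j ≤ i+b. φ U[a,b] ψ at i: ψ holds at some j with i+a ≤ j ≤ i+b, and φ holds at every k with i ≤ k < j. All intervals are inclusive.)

Check (¬recv U[≤1] ready) at every j in [6,8]:
  j=6: fails
  j=7: fails
  j=8: holds
Fails at j=6 → formula fails.

False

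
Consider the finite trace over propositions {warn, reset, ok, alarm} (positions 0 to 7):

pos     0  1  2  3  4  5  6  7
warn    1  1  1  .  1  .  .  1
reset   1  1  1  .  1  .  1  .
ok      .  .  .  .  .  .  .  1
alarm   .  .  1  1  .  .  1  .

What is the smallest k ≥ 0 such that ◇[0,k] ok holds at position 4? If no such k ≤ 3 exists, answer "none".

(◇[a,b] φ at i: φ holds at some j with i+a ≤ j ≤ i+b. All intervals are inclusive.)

3

Scan j = 4,5,… for ok:
  j=4: fails
  j=5: fails
  j=6: fails
  j=7: holds
First hit at j=7, so smallest k = 7-4 = 3.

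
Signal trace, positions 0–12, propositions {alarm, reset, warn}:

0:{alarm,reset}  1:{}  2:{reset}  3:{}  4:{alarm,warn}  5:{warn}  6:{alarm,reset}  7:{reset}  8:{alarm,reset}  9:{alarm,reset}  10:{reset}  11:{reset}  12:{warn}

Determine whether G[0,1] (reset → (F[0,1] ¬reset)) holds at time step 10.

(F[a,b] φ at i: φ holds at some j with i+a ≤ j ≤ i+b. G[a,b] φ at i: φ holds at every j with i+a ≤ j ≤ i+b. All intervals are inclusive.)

Does not hold

Check (reset → (F[0,1] ¬reset)) at every j in [10,11]:
  j=10: antecedent true; consequent fails (none in [10,11]) → ✗
  j=11: antecedent true; consequent holds (witness at 12) → ✓
Fails at j=10 → formula fails.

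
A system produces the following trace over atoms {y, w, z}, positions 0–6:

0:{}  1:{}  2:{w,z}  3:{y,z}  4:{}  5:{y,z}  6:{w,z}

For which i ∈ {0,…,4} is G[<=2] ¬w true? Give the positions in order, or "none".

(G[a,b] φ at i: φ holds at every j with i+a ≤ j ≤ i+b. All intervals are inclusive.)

3

Evaluate at each i in [0,4]:
  i=0: ✗ (fails at j=2)
  i=1: ✗ (fails at j=2)
  i=2: ✗ (fails at j=2)
  i=3: ✓ (all of [3,5])
  i=4: ✗ (fails at j=6)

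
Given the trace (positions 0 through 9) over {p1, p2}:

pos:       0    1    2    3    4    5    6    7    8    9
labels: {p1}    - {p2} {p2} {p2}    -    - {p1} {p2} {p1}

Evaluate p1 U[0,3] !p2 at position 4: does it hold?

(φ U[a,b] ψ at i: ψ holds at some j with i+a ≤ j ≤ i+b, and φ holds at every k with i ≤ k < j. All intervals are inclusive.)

No

Need some j in [4,7] with !p2, and p1 at every k in [4,j-1].
  j=4: !p2 false.
  j=5: !p2 holds, but p1 fails at k=4 → not this j.
  j=6: !p2 holds, but p1 fails at k=4 → not this j.
  j=7: !p2 holds, but p1 fails at k=4 → not this j.
No j in the window works → until fails.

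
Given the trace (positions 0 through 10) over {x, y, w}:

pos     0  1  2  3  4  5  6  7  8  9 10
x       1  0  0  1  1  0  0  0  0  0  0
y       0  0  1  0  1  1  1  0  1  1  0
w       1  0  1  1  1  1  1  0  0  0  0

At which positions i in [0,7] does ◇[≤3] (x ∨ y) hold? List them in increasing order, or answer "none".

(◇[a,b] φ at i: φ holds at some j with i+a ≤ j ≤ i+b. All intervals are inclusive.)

Evaluate at each i in [0,7]:
  i=0: ✓ (witness j=0)
  i=1: ✓ (witness j=2)
  i=2: ✓ (witness j=2)
  i=3: ✓ (witness j=3)
  i=4: ✓ (witness j=4)
  i=5: ✓ (witness j=5)
  i=6: ✓ (witness j=6)
  i=7: ✓ (witness j=8)

0, 1, 2, 3, 4, 5, 6, 7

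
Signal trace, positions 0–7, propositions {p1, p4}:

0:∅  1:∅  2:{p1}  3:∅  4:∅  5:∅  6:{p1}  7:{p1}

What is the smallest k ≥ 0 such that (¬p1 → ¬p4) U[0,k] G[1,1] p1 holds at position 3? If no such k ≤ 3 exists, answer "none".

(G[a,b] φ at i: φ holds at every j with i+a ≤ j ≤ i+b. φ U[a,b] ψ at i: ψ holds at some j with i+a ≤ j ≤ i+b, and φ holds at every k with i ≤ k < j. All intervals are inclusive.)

2

Need earliest j ≥ 3 with G[1,1] p1, and (¬p1 → ¬p4) at every k in [3,j-1].
  j=3: rhs fails.
  j=4: rhs fails.
  j=5: rhs holds; lhs holds on [3,4]. k = 2.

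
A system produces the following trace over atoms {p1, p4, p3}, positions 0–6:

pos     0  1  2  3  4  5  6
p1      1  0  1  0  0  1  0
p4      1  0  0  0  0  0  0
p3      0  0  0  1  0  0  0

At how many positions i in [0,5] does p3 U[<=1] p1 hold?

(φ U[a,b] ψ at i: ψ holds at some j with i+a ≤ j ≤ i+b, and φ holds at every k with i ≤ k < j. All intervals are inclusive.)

3

Evaluate at each i in [0,5]:
  i=0: ✓ (rhs at j=0)
  i=1: ✗ (lhs fails at k=1 before rhs at j=2)
  i=2: ✓ (rhs at j=2)
  i=3: ✗ (no rhs in [3,4])
  i=4: ✗ (lhs fails at k=4 before rhs at j=5)
  i=5: ✓ (rhs at j=5)
Positions where it holds: {0, 2, 5} → 3.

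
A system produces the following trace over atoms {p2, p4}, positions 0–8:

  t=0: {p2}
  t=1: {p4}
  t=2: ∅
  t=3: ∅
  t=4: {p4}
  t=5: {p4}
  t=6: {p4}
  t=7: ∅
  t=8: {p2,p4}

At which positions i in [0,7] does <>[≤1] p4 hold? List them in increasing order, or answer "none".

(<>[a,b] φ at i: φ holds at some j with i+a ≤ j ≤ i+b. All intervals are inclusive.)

Evaluate at each i in [0,7]:
  i=0: ✓ (witness j=1)
  i=1: ✓ (witness j=1)
  i=2: ✗ (none in [2,3])
  i=3: ✓ (witness j=4)
  i=4: ✓ (witness j=4)
  i=5: ✓ (witness j=5)
  i=6: ✓ (witness j=6)
  i=7: ✓ (witness j=8)

0, 1, 3, 4, 5, 6, 7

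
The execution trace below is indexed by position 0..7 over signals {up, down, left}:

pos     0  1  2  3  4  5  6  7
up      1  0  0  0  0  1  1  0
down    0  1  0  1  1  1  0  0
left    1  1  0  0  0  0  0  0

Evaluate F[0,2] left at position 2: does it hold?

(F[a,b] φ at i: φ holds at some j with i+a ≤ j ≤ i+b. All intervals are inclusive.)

False

Check left at each j in [2,4]:
  j=2: false
  j=3: false
  j=4: false
No position in the window satisfies it → formula fails.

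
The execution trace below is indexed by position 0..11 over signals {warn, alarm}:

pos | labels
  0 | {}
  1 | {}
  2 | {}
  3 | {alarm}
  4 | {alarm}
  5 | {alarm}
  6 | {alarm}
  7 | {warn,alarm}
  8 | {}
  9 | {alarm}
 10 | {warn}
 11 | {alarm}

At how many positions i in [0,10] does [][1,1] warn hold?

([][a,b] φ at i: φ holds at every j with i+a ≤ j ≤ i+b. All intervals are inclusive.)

2

Evaluate at each i in [0,10]:
  i=0: ✗ (fails at j=1)
  i=1: ✗ (fails at j=2)
  i=2: ✗ (fails at j=3)
  i=3: ✗ (fails at j=4)
  i=4: ✗ (fails at j=5)
  i=5: ✗ (fails at j=6)
  i=6: ✓ (all of [7,7])
  i=7: ✗ (fails at j=8)
  i=8: ✗ (fails at j=9)
  i=9: ✓ (all of [10,10])
  i=10: ✗ (fails at j=11)
Positions where it holds: {6, 9} → 2.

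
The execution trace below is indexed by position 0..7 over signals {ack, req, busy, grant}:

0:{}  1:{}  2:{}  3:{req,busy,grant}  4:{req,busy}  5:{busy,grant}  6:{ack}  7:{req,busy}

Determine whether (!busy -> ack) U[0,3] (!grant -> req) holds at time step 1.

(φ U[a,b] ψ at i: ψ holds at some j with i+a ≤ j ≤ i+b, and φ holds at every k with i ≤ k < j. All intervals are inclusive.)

Need some j in [1,4] with (!grant -> req), and (!busy -> ack) at every k in [1,j-1].
  j=1: (!grant -> req) false.
  j=2: (!grant -> req) false.
  j=3: (!grant -> req) holds, but (!busy -> ack) fails at k=1 → not this j.
  j=4: (!grant -> req) holds, but (!busy -> ack) fails at k=1 → not this j.
No j in the window works → until fails.

Does not hold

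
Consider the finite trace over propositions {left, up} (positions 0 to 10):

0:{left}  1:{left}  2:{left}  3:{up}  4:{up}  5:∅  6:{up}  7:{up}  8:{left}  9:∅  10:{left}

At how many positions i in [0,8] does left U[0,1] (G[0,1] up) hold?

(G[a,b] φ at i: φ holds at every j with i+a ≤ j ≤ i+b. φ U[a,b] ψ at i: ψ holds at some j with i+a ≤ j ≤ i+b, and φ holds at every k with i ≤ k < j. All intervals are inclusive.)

3

Evaluate at each i in [0,8]:
  i=0: ✗ (no rhs in [0,1])
  i=1: ✗ (no rhs in [1,2])
  i=2: ✓ (rhs at j=3; lhs holds on [2,2])
  i=3: ✓ (rhs at j=3)
  i=4: ✗ (no rhs in [4,5])
  i=5: ✗ (lhs fails at k=5 before rhs at j=6)
  i=6: ✓ (rhs at j=6)
  i=7: ✗ (no rhs in [7,8])
  i=8: ✗ (no rhs in [8,9])
Positions where it holds: {2, 3, 6} → 3.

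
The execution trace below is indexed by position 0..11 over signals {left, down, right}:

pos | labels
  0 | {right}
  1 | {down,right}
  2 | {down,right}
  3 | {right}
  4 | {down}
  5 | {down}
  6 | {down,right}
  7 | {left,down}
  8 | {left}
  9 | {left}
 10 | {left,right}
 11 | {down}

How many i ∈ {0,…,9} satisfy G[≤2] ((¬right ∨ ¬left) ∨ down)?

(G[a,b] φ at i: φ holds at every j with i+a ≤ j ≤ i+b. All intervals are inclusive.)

Evaluate at each i in [0,9]:
  i=0: ✓ (all of [0,2])
  i=1: ✓ (all of [1,3])
  i=2: ✓ (all of [2,4])
  i=3: ✓ (all of [3,5])
  i=4: ✓ (all of [4,6])
  i=5: ✓ (all of [5,7])
  i=6: ✓ (all of [6,8])
  i=7: ✓ (all of [7,9])
  i=8: ✗ (fails at j=10)
  i=9: ✗ (fails at j=10)
Positions where it holds: {0, 1, 2, 3, 4, 5, 6, 7} → 8.

8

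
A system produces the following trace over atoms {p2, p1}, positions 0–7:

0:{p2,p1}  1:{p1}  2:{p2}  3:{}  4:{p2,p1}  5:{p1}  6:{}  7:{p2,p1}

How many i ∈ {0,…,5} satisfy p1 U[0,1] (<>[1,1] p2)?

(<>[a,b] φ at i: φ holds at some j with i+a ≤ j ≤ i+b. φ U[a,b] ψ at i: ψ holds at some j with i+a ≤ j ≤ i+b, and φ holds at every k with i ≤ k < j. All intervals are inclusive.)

Evaluate at each i in [0,5]:
  i=0: ✓ (rhs at j=1; lhs holds on [0,0])
  i=1: ✓ (rhs at j=1)
  i=2: ✗ (lhs fails at k=2 before rhs at j=3)
  i=3: ✓ (rhs at j=3)
  i=4: ✗ (no rhs in [4,5])
  i=5: ✓ (rhs at j=6; lhs holds on [5,5])
Positions where it holds: {0, 1, 3, 5} → 4.

4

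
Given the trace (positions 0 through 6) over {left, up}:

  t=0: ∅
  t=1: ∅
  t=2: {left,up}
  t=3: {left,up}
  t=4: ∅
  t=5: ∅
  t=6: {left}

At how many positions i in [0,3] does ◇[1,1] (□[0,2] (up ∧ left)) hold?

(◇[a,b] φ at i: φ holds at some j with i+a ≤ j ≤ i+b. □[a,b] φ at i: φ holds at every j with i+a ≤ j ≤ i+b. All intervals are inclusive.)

0

Evaluate at each i in [0,3]:
  i=0: ✗ (none in [1,1])
  i=1: ✗ (none in [2,2])
  i=2: ✗ (none in [3,3])
  i=3: ✗ (none in [4,4])
Positions where it holds: {} → 0.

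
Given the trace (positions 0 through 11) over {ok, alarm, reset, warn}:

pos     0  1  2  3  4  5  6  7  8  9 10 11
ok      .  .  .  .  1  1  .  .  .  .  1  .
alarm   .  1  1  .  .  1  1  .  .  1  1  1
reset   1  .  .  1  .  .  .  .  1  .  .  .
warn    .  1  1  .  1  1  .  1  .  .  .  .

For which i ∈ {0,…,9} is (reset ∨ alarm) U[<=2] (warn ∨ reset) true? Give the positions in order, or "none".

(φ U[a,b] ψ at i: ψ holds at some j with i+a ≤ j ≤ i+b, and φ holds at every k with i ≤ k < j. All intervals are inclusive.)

0, 1, 2, 3, 4, 5, 6, 7, 8

Evaluate at each i in [0,9]:
  i=0: ✓ (rhs at j=0)
  i=1: ✓ (rhs at j=1)
  i=2: ✓ (rhs at j=2)
  i=3: ✓ (rhs at j=3)
  i=4: ✓ (rhs at j=4)
  i=5: ✓ (rhs at j=5)
  i=6: ✓ (rhs at j=7; lhs holds on [6,6])
  i=7: ✓ (rhs at j=7)
  i=8: ✓ (rhs at j=8)
  i=9: ✗ (no rhs in [9,11])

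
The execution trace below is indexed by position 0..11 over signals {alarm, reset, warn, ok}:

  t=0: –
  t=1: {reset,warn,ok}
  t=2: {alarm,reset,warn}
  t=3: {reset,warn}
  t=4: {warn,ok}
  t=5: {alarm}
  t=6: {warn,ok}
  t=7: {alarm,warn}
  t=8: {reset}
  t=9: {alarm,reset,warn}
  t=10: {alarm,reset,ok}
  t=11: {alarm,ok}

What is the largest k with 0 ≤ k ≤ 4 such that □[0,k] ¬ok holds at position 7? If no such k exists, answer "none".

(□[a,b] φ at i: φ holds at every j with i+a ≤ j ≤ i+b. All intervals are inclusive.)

2

¬ok must hold from j=7 onward; find where it first fails.
  j=7: holds
  j=8: holds
  j=9: holds
  j=10: fails
Holds on [7,9], so largest k = 2.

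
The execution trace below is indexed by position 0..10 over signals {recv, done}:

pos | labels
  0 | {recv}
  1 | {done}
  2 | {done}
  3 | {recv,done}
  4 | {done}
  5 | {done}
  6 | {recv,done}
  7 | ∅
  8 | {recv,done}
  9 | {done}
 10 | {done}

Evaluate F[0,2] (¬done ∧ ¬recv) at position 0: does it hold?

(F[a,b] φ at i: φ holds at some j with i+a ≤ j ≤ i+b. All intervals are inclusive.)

False

Check (¬done ∧ ¬recv) at each j in [0,2]:
  j=0: false
  j=1: false
  j=2: false
No position in the window satisfies it → formula fails.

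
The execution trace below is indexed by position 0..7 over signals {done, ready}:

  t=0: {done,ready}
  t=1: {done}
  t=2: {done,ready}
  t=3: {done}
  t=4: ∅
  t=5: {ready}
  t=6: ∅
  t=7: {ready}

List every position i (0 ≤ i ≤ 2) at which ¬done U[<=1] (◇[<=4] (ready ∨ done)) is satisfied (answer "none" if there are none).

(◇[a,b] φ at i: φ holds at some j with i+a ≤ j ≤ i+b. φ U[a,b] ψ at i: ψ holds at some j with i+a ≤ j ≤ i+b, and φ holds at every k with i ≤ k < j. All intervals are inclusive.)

Evaluate at each i in [0,2]:
  i=0: ✓ (rhs at j=0)
  i=1: ✓ (rhs at j=1)
  i=2: ✓ (rhs at j=2)

0, 1, 2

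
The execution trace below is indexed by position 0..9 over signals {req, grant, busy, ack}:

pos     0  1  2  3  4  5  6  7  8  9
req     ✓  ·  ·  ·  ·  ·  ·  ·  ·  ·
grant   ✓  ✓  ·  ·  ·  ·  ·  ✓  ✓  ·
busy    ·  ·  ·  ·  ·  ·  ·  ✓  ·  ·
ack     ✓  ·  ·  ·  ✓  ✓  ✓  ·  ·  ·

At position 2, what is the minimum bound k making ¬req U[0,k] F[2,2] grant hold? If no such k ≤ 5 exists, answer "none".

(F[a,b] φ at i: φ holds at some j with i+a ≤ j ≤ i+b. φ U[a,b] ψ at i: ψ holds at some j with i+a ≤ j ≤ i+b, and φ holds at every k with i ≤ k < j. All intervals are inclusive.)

3

Need earliest j ≥ 2 with F[2,2] grant, and ¬req at every k in [2,j-1].
  j=2: rhs fails.
  j=3: rhs fails.
  j=4: rhs fails.
  j=5: rhs holds; lhs holds on [2,4]. k = 3.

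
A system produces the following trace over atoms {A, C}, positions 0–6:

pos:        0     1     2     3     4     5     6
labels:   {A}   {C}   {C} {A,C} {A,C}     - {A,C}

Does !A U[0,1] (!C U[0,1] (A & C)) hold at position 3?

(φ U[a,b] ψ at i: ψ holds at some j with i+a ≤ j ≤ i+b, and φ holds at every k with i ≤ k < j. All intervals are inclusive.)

Holds

Need some j in [3,4] with (!C U[0,1] (A & C)), and !A at every k in [3,j-1].
  j=3: (!C U[0,1] (A & C)) holds; no prefix to check → satisfied.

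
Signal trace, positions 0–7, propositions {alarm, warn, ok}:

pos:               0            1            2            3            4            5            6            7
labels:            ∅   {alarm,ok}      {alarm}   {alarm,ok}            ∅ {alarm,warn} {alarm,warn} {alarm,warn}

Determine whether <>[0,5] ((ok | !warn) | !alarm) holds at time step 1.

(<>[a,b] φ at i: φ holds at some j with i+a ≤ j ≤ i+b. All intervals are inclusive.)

True

Check ((ok | !warn) | !alarm) at each j in [1,6]:
  j=1: true
  j=2: true
  j=3: true
  j=4: true
  j=5: false
  j=6: false
Found at j=1 → formula holds.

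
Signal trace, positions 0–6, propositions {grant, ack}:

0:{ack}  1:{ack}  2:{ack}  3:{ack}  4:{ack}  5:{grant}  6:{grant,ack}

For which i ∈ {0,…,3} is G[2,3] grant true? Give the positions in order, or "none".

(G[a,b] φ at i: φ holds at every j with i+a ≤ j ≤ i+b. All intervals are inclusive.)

3

Evaluate at each i in [0,3]:
  i=0: ✗ (fails at j=2)
  i=1: ✗ (fails at j=3)
  i=2: ✗ (fails at j=4)
  i=3: ✓ (all of [5,6])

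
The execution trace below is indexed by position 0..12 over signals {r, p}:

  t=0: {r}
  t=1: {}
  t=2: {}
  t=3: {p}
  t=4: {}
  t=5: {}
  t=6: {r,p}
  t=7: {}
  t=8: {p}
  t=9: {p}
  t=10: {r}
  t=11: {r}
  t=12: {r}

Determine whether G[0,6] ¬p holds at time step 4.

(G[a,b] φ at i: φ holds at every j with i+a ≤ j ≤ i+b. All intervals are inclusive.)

No

Check ¬p at every j in [4,10]:
  j=4: true
  j=5: true
  j=6: false
  j=7: true
  j=8: false
  j=9: false
  j=10: true
Fails at j=6 → formula fails.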